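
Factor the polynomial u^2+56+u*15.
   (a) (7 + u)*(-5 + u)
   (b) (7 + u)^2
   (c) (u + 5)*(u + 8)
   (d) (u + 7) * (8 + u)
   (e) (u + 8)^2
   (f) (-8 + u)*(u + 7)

We need to factor u^2+56+u*15.
The factored form is (u + 7) * (8 + u).
d) (u + 7) * (8 + u)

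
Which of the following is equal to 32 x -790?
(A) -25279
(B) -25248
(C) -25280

32 * -790 = -25280
C) -25280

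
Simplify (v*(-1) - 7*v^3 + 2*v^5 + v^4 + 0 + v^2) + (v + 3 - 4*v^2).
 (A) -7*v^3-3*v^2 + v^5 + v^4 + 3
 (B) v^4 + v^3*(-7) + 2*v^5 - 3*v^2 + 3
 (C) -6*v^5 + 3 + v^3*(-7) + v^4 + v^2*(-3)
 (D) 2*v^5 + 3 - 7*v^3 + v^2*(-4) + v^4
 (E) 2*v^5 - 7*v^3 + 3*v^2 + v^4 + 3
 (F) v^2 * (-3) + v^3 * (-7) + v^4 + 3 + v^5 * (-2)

Adding the polynomials and combining like terms:
(v*(-1) - 7*v^3 + 2*v^5 + v^4 + 0 + v^2) + (v + 3 - 4*v^2)
= v^4 + v^3*(-7) + 2*v^5 - 3*v^2 + 3
B) v^4 + v^3*(-7) + 2*v^5 - 3*v^2 + 3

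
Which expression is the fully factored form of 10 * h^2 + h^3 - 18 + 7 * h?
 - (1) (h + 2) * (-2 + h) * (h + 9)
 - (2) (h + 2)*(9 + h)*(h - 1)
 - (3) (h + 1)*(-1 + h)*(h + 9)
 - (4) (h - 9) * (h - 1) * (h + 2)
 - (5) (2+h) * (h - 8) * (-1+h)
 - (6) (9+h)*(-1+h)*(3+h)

We need to factor 10 * h^2 + h^3 - 18 + 7 * h.
The factored form is (h + 2)*(9 + h)*(h - 1).
2) (h + 2)*(9 + h)*(h - 1)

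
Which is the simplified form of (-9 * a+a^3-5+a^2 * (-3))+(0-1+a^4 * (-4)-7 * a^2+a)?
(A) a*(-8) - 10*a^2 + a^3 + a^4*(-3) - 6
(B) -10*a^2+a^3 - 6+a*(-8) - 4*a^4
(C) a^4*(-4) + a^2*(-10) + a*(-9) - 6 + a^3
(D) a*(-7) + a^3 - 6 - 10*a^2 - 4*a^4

Adding the polynomials and combining like terms:
(-9*a + a^3 - 5 + a^2*(-3)) + (0 - 1 + a^4*(-4) - 7*a^2 + a)
= -10*a^2+a^3 - 6+a*(-8) - 4*a^4
B) -10*a^2+a^3 - 6+a*(-8) - 4*a^4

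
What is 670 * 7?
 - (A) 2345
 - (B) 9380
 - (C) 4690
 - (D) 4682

670 * 7 = 4690
C) 4690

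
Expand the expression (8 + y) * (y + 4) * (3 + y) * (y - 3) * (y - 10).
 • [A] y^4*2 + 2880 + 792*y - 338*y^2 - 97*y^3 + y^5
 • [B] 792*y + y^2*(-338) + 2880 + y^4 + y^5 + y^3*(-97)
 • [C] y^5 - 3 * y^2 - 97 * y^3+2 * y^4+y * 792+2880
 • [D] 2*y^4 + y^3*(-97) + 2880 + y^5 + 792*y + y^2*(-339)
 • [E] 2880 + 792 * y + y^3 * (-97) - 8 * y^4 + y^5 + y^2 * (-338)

Expanding (8 + y) * (y + 4) * (3 + y) * (y - 3) * (y - 10):
= y^4*2 + 2880 + 792*y - 338*y^2 - 97*y^3 + y^5
A) y^4*2 + 2880 + 792*y - 338*y^2 - 97*y^3 + y^5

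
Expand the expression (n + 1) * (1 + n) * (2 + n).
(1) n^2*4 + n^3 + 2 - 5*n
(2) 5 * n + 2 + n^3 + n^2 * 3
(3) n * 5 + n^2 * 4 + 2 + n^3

Expanding (n + 1) * (1 + n) * (2 + n):
= n * 5 + n^2 * 4 + 2 + n^3
3) n * 5 + n^2 * 4 + 2 + n^3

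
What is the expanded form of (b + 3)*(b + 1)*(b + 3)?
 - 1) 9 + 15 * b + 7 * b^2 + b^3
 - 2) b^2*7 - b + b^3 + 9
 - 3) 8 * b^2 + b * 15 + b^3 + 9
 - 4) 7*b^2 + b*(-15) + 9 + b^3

Expanding (b + 3)*(b + 1)*(b + 3):
= 9 + 15 * b + 7 * b^2 + b^3
1) 9 + 15 * b + 7 * b^2 + b^3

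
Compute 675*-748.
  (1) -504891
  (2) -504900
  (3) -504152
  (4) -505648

675 * -748 = -504900
2) -504900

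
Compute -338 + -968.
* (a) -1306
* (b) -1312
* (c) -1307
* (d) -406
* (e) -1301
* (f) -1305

-338 + -968 = -1306
a) -1306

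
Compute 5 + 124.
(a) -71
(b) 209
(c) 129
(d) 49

5 + 124 = 129
c) 129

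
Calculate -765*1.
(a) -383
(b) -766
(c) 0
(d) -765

-765 * 1 = -765
d) -765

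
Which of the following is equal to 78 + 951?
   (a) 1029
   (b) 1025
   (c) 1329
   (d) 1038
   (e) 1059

78 + 951 = 1029
a) 1029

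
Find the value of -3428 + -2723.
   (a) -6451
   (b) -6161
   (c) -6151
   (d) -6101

-3428 + -2723 = -6151
c) -6151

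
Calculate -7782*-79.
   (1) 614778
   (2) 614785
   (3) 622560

-7782 * -79 = 614778
1) 614778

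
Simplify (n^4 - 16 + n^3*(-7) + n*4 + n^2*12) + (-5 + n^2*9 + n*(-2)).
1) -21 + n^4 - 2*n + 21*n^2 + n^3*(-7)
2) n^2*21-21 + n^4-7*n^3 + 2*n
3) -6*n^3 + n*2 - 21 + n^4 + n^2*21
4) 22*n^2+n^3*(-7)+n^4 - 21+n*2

Adding the polynomials and combining like terms:
(n^4 - 16 + n^3*(-7) + n*4 + n^2*12) + (-5 + n^2*9 + n*(-2))
= n^2*21-21 + n^4-7*n^3 + 2*n
2) n^2*21-21 + n^4-7*n^3 + 2*n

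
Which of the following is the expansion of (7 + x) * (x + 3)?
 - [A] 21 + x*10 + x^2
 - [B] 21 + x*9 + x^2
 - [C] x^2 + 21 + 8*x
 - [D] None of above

Expanding (7 + x) * (x + 3):
= 21 + x*10 + x^2
A) 21 + x*10 + x^2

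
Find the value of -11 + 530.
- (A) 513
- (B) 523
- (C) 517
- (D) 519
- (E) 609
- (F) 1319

-11 + 530 = 519
D) 519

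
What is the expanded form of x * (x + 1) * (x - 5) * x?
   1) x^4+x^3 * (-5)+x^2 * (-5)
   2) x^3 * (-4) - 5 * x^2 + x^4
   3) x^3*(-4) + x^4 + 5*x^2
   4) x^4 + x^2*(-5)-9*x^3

Expanding x * (x + 1) * (x - 5) * x:
= x^3 * (-4) - 5 * x^2 + x^4
2) x^3 * (-4) - 5 * x^2 + x^4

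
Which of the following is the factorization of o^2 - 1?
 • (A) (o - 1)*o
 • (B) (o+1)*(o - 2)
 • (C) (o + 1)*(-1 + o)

We need to factor o^2 - 1.
The factored form is (o + 1)*(-1 + o).
C) (o + 1)*(-1 + o)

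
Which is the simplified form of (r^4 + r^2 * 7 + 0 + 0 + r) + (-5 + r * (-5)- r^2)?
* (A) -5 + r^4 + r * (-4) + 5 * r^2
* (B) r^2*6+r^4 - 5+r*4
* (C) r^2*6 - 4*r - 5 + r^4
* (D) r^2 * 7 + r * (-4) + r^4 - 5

Adding the polynomials and combining like terms:
(r^4 + r^2*7 + 0 + 0 + r) + (-5 + r*(-5) - r^2)
= r^2*6 - 4*r - 5 + r^4
C) r^2*6 - 4*r - 5 + r^4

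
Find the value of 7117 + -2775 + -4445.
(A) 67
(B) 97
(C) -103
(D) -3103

First: 7117 + -2775 = 4342
Then: 4342 + -4445 = -103
C) -103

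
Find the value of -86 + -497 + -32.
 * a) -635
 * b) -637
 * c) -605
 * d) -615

First: -86 + -497 = -583
Then: -583 + -32 = -615
d) -615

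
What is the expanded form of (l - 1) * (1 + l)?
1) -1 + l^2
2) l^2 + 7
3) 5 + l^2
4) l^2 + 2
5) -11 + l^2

Expanding (l - 1) * (1 + l):
= -1 + l^2
1) -1 + l^2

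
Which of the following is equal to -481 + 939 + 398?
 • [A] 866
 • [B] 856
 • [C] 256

First: -481 + 939 = 458
Then: 458 + 398 = 856
B) 856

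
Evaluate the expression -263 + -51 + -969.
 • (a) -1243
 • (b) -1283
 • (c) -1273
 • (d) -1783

First: -263 + -51 = -314
Then: -314 + -969 = -1283
b) -1283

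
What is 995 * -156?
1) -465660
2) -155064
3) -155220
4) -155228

995 * -156 = -155220
3) -155220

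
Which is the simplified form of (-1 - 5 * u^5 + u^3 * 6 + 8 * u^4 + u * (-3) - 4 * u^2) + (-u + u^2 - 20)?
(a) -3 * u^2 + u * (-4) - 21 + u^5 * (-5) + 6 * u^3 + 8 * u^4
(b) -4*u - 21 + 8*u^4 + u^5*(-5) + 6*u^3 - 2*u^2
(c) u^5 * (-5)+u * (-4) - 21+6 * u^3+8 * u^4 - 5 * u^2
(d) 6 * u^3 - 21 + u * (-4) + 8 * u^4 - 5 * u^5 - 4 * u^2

Adding the polynomials and combining like terms:
(-1 - 5*u^5 + u^3*6 + 8*u^4 + u*(-3) - 4*u^2) + (-u + u^2 - 20)
= -3 * u^2 + u * (-4) - 21 + u^5 * (-5) + 6 * u^3 + 8 * u^4
a) -3 * u^2 + u * (-4) - 21 + u^5 * (-5) + 6 * u^3 + 8 * u^4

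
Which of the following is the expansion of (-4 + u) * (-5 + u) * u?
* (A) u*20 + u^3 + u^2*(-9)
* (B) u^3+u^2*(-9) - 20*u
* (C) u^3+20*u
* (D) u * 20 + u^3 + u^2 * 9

Expanding (-4 + u) * (-5 + u) * u:
= u*20 + u^3 + u^2*(-9)
A) u*20 + u^3 + u^2*(-9)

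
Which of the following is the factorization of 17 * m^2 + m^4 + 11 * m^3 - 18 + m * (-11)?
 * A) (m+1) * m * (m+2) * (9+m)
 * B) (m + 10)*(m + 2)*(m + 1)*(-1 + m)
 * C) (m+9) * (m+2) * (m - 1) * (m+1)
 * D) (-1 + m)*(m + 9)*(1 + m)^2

We need to factor 17 * m^2 + m^4 + 11 * m^3 - 18 + m * (-11).
The factored form is (m+9) * (m+2) * (m - 1) * (m+1).
C) (m+9) * (m+2) * (m - 1) * (m+1)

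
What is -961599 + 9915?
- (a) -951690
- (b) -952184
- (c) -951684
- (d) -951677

-961599 + 9915 = -951684
c) -951684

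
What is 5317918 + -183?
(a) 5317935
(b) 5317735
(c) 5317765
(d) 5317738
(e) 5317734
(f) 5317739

5317918 + -183 = 5317735
b) 5317735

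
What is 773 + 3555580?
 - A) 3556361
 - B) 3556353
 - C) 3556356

773 + 3555580 = 3556353
B) 3556353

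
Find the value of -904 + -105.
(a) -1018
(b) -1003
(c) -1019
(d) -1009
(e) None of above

-904 + -105 = -1009
d) -1009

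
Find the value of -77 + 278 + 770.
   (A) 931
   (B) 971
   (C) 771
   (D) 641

First: -77 + 278 = 201
Then: 201 + 770 = 971
B) 971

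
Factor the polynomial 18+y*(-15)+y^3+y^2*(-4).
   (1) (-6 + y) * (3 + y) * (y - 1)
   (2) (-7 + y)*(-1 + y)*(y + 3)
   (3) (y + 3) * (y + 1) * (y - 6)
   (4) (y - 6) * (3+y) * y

We need to factor 18+y*(-15)+y^3+y^2*(-4).
The factored form is (-6 + y) * (3 + y) * (y - 1).
1) (-6 + y) * (3 + y) * (y - 1)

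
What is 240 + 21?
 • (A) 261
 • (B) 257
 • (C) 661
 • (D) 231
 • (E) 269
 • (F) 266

240 + 21 = 261
A) 261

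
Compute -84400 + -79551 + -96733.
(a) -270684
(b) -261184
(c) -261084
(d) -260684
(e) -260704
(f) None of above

First: -84400 + -79551 = -163951
Then: -163951 + -96733 = -260684
d) -260684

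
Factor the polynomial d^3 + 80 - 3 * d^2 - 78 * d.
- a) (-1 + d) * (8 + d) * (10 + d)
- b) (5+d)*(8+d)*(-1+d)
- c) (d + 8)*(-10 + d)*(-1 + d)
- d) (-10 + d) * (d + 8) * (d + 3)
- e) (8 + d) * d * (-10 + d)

We need to factor d^3 + 80 - 3 * d^2 - 78 * d.
The factored form is (d + 8)*(-10 + d)*(-1 + d).
c) (d + 8)*(-10 + d)*(-1 + d)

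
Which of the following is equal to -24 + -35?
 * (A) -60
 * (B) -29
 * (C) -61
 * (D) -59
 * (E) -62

-24 + -35 = -59
D) -59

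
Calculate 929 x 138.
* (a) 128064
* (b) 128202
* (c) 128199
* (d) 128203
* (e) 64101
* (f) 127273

929 * 138 = 128202
b) 128202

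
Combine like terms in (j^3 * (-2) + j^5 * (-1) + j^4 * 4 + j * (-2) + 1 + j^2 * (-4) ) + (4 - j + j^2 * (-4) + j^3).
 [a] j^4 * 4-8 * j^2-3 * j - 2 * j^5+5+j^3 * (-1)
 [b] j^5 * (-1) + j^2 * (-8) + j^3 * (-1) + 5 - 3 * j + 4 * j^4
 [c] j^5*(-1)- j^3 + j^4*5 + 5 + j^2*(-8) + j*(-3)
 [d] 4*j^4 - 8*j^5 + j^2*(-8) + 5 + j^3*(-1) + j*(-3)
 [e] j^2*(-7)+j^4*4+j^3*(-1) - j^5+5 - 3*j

Adding the polynomials and combining like terms:
(j^3*(-2) + j^5*(-1) + j^4*4 + j*(-2) + 1 + j^2*(-4)) + (4 - j + j^2*(-4) + j^3)
= j^5 * (-1) + j^2 * (-8) + j^3 * (-1) + 5 - 3 * j + 4 * j^4
b) j^5 * (-1) + j^2 * (-8) + j^3 * (-1) + 5 - 3 * j + 4 * j^4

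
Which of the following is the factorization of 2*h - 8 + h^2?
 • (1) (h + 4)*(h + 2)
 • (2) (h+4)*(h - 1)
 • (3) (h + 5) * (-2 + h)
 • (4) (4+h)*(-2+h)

We need to factor 2*h - 8 + h^2.
The factored form is (4+h)*(-2+h).
4) (4+h)*(-2+h)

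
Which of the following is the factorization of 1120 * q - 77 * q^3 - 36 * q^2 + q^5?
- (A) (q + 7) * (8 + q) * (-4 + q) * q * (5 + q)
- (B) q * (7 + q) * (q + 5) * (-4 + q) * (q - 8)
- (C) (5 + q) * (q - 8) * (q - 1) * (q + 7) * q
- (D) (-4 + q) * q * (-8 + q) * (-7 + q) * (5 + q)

We need to factor 1120 * q - 77 * q^3 - 36 * q^2 + q^5.
The factored form is q * (7 + q) * (q + 5) * (-4 + q) * (q - 8).
B) q * (7 + q) * (q + 5) * (-4 + q) * (q - 8)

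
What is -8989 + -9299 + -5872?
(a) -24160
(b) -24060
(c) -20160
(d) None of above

First: -8989 + -9299 = -18288
Then: -18288 + -5872 = -24160
a) -24160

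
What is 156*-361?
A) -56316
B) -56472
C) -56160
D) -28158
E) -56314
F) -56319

156 * -361 = -56316
A) -56316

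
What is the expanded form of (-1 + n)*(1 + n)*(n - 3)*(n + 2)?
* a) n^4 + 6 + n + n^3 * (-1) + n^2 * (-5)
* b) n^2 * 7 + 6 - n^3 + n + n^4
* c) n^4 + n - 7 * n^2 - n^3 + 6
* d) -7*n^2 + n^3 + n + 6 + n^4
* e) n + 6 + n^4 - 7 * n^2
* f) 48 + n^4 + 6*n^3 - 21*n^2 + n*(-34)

Expanding (-1 + n)*(1 + n)*(n - 3)*(n + 2):
= n^4 + n - 7 * n^2 - n^3 + 6
c) n^4 + n - 7 * n^2 - n^3 + 6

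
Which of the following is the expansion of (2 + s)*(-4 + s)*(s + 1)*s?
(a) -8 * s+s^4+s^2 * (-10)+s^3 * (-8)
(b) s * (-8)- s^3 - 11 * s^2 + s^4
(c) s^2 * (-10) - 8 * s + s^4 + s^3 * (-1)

Expanding (2 + s)*(-4 + s)*(s + 1)*s:
= s^2 * (-10) - 8 * s + s^4 + s^3 * (-1)
c) s^2 * (-10) - 8 * s + s^4 + s^3 * (-1)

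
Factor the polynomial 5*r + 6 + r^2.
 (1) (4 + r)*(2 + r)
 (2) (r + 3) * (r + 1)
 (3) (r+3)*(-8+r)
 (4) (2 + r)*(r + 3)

We need to factor 5*r + 6 + r^2.
The factored form is (2 + r)*(r + 3).
4) (2 + r)*(r + 3)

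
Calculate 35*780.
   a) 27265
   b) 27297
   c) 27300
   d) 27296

35 * 780 = 27300
c) 27300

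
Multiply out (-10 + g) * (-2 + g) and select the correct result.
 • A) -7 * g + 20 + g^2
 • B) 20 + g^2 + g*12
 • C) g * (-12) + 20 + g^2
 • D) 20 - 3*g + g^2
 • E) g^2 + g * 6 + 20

Expanding (-10 + g) * (-2 + g):
= g * (-12) + 20 + g^2
C) g * (-12) + 20 + g^2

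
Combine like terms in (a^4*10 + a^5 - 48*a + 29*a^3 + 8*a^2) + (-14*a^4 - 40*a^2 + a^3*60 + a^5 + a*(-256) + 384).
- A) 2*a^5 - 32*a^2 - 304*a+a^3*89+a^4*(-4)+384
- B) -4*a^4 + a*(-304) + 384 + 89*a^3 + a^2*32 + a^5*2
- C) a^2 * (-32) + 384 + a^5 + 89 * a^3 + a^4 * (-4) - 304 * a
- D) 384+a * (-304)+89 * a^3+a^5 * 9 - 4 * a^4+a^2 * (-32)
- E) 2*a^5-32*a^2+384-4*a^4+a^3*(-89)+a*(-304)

Adding the polynomials and combining like terms:
(a^4*10 + a^5 - 48*a + 29*a^3 + 8*a^2) + (-14*a^4 - 40*a^2 + a^3*60 + a^5 + a*(-256) + 384)
= 2*a^5 - 32*a^2 - 304*a+a^3*89+a^4*(-4)+384
A) 2*a^5 - 32*a^2 - 304*a+a^3*89+a^4*(-4)+384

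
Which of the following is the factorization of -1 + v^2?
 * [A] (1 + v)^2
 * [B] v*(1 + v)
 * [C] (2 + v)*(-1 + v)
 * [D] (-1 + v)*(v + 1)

We need to factor -1 + v^2.
The factored form is (-1 + v)*(v + 1).
D) (-1 + v)*(v + 1)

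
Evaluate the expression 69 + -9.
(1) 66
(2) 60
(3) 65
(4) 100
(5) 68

69 + -9 = 60
2) 60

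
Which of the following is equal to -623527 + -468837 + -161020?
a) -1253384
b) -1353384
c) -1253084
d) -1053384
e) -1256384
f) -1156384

First: -623527 + -468837 = -1092364
Then: -1092364 + -161020 = -1253384
a) -1253384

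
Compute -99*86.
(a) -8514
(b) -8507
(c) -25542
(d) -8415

-99 * 86 = -8514
a) -8514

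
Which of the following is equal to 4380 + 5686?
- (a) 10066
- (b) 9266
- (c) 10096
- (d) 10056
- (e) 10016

4380 + 5686 = 10066
a) 10066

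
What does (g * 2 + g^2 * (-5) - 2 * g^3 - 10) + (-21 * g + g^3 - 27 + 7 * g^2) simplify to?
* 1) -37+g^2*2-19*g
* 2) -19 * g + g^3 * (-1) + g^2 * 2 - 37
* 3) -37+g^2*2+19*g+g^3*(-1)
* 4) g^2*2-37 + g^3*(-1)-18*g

Adding the polynomials and combining like terms:
(g*2 + g^2*(-5) - 2*g^3 - 10) + (-21*g + g^3 - 27 + 7*g^2)
= -19 * g + g^3 * (-1) + g^2 * 2 - 37
2) -19 * g + g^3 * (-1) + g^2 * 2 - 37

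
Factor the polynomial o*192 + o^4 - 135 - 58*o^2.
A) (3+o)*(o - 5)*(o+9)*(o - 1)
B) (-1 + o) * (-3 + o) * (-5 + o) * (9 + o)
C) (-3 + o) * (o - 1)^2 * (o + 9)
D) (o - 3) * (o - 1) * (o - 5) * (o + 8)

We need to factor o*192 + o^4 - 135 - 58*o^2.
The factored form is (-1 + o) * (-3 + o) * (-5 + o) * (9 + o).
B) (-1 + o) * (-3 + o) * (-5 + o) * (9 + o)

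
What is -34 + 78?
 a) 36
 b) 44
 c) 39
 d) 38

-34 + 78 = 44
b) 44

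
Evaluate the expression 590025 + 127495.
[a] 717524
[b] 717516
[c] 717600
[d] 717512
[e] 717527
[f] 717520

590025 + 127495 = 717520
f) 717520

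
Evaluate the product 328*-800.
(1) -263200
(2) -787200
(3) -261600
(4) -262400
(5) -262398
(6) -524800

328 * -800 = -262400
4) -262400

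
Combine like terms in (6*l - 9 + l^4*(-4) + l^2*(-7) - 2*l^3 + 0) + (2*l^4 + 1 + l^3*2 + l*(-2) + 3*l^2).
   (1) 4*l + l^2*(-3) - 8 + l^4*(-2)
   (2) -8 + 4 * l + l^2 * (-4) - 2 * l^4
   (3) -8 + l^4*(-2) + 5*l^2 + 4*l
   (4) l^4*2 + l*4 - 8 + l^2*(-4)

Adding the polynomials and combining like terms:
(6*l - 9 + l^4*(-4) + l^2*(-7) - 2*l^3 + 0) + (2*l^4 + 1 + l^3*2 + l*(-2) + 3*l^2)
= -8 + 4 * l + l^2 * (-4) - 2 * l^4
2) -8 + 4 * l + l^2 * (-4) - 2 * l^4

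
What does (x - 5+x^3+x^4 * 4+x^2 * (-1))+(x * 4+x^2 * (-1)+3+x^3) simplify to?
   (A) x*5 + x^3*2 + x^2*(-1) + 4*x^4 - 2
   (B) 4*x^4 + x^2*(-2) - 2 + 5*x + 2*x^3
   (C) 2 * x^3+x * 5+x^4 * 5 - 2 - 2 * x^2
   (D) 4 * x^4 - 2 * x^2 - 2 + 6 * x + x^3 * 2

Adding the polynomials and combining like terms:
(x - 5 + x^3 + x^4*4 + x^2*(-1)) + (x*4 + x^2*(-1) + 3 + x^3)
= 4*x^4 + x^2*(-2) - 2 + 5*x + 2*x^3
B) 4*x^4 + x^2*(-2) - 2 + 5*x + 2*x^3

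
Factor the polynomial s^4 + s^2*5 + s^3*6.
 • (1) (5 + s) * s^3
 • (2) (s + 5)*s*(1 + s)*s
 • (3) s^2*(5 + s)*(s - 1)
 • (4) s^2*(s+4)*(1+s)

We need to factor s^4 + s^2*5 + s^3*6.
The factored form is (s + 5)*s*(1 + s)*s.
2) (s + 5)*s*(1 + s)*s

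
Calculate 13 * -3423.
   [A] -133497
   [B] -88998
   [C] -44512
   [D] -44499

13 * -3423 = -44499
D) -44499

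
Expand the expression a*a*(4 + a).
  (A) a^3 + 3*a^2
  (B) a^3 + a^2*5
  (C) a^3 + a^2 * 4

Expanding a*a*(4 + a):
= a^3 + a^2 * 4
C) a^3 + a^2 * 4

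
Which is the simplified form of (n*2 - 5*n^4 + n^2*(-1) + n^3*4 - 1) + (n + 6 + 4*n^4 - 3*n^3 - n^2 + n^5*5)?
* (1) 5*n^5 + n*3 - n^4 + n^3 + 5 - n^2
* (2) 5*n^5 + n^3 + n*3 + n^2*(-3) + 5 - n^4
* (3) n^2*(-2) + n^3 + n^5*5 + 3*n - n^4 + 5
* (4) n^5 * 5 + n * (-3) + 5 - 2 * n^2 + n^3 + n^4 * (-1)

Adding the polynomials and combining like terms:
(n*2 - 5*n^4 + n^2*(-1) + n^3*4 - 1) + (n + 6 + 4*n^4 - 3*n^3 - n^2 + n^5*5)
= n^2*(-2) + n^3 + n^5*5 + 3*n - n^4 + 5
3) n^2*(-2) + n^3 + n^5*5 + 3*n - n^4 + 5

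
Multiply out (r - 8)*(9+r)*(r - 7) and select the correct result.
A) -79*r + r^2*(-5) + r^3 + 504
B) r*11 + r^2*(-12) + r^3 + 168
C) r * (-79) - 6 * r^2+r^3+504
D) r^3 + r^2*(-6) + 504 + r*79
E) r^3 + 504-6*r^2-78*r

Expanding (r - 8)*(9+r)*(r - 7):
= r * (-79) - 6 * r^2+r^3+504
C) r * (-79) - 6 * r^2+r^3+504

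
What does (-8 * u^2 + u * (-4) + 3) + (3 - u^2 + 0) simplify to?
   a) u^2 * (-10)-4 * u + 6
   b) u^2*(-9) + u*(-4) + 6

Adding the polynomials and combining like terms:
(-8*u^2 + u*(-4) + 3) + (3 - u^2 + 0)
= u^2*(-9) + u*(-4) + 6
b) u^2*(-9) + u*(-4) + 6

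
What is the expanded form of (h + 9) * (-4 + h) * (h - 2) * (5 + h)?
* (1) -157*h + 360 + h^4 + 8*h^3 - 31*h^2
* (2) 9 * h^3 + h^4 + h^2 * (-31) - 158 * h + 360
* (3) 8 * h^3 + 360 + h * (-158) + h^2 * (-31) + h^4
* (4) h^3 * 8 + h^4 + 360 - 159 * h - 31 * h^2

Expanding (h + 9) * (-4 + h) * (h - 2) * (5 + h):
= 8 * h^3 + 360 + h * (-158) + h^2 * (-31) + h^4
3) 8 * h^3 + 360 + h * (-158) + h^2 * (-31) + h^4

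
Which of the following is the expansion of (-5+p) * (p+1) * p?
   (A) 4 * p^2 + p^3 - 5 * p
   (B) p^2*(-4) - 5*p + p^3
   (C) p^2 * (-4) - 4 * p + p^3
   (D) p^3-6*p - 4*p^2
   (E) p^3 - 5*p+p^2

Expanding (-5+p) * (p+1) * p:
= p^2*(-4) - 5*p + p^3
B) p^2*(-4) - 5*p + p^3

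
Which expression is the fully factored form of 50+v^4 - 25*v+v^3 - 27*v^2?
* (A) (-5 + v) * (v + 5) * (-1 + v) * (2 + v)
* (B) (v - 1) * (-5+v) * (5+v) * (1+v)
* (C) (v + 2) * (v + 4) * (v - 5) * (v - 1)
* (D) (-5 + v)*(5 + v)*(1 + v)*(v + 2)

We need to factor 50+v^4 - 25*v+v^3 - 27*v^2.
The factored form is (-5 + v) * (v + 5) * (-1 + v) * (2 + v).
A) (-5 + v) * (v + 5) * (-1 + v) * (2 + v)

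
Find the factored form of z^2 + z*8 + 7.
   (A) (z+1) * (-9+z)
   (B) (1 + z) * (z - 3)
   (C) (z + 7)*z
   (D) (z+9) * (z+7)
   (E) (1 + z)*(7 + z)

We need to factor z^2 + z*8 + 7.
The factored form is (1 + z)*(7 + z).
E) (1 + z)*(7 + z)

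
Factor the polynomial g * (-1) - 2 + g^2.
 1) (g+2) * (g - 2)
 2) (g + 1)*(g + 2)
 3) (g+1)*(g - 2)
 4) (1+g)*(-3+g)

We need to factor g * (-1) - 2 + g^2.
The factored form is (g+1)*(g - 2).
3) (g+1)*(g - 2)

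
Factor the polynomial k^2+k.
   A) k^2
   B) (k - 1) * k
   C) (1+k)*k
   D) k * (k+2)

We need to factor k^2+k.
The factored form is (1+k)*k.
C) (1+k)*k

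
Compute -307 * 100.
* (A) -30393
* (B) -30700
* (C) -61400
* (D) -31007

-307 * 100 = -30700
B) -30700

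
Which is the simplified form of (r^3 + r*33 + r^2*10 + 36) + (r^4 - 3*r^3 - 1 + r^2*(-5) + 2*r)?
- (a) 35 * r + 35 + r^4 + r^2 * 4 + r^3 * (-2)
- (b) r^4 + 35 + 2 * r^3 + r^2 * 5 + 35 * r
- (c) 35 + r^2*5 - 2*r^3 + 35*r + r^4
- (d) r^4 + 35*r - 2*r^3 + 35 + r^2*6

Adding the polynomials and combining like terms:
(r^3 + r*33 + r^2*10 + 36) + (r^4 - 3*r^3 - 1 + r^2*(-5) + 2*r)
= 35 + r^2*5 - 2*r^3 + 35*r + r^4
c) 35 + r^2*5 - 2*r^3 + 35*r + r^4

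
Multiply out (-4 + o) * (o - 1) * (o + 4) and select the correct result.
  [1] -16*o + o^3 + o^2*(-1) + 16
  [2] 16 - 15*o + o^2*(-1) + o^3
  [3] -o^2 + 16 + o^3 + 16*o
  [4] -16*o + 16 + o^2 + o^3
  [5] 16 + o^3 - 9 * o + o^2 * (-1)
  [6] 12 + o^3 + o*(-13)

Expanding (-4 + o) * (o - 1) * (o + 4):
= -16*o + o^3 + o^2*(-1) + 16
1) -16*o + o^3 + o^2*(-1) + 16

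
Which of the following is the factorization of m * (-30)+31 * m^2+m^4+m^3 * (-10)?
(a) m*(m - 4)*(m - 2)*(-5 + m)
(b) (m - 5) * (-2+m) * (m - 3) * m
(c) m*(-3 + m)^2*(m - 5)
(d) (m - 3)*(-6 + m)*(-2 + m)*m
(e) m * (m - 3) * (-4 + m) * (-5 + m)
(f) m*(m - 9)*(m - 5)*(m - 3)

We need to factor m * (-30)+31 * m^2+m^4+m^3 * (-10).
The factored form is (m - 5) * (-2+m) * (m - 3) * m.
b) (m - 5) * (-2+m) * (m - 3) * m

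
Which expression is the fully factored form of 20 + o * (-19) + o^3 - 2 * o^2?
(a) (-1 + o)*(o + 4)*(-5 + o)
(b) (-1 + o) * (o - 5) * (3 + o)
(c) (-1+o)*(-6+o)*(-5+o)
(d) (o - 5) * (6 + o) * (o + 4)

We need to factor 20 + o * (-19) + o^3 - 2 * o^2.
The factored form is (-1 + o)*(o + 4)*(-5 + o).
a) (-1 + o)*(o + 4)*(-5 + o)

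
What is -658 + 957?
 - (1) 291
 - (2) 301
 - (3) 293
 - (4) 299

-658 + 957 = 299
4) 299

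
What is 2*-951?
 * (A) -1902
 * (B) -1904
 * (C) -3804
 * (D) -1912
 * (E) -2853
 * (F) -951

2 * -951 = -1902
A) -1902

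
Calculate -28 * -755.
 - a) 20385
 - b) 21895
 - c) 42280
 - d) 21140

-28 * -755 = 21140
d) 21140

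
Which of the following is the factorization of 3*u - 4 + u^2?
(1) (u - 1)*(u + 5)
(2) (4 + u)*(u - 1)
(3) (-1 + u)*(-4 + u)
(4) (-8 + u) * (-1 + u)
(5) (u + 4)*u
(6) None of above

We need to factor 3*u - 4 + u^2.
The factored form is (4 + u)*(u - 1).
2) (4 + u)*(u - 1)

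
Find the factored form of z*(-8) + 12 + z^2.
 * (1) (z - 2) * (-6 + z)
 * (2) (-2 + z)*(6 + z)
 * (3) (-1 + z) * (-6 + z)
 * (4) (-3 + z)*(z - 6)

We need to factor z*(-8) + 12 + z^2.
The factored form is (z - 2) * (-6 + z).
1) (z - 2) * (-6 + z)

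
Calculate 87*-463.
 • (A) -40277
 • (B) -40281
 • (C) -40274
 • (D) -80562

87 * -463 = -40281
B) -40281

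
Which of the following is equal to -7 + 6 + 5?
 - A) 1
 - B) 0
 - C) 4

First: -7 + 6 = -1
Then: -1 + 5 = 4
C) 4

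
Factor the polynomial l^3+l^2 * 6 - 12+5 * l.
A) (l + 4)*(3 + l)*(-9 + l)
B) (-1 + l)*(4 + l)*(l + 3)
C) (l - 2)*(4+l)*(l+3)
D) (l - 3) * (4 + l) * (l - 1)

We need to factor l^3+l^2 * 6 - 12+5 * l.
The factored form is (-1 + l)*(4 + l)*(l + 3).
B) (-1 + l)*(4 + l)*(l + 3)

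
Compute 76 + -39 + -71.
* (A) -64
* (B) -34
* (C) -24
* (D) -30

First: 76 + -39 = 37
Then: 37 + -71 = -34
B) -34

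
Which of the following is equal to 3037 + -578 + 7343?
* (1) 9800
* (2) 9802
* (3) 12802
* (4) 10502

First: 3037 + -578 = 2459
Then: 2459 + 7343 = 9802
2) 9802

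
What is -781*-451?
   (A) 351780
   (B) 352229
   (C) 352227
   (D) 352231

-781 * -451 = 352231
D) 352231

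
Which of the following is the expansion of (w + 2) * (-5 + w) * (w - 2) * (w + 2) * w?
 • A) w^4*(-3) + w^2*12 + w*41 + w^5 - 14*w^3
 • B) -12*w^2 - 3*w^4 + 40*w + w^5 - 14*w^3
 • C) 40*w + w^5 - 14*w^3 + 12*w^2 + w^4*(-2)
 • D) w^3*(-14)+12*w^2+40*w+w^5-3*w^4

Expanding (w + 2) * (-5 + w) * (w - 2) * (w + 2) * w:
= w^3*(-14)+12*w^2+40*w+w^5-3*w^4
D) w^3*(-14)+12*w^2+40*w+w^5-3*w^4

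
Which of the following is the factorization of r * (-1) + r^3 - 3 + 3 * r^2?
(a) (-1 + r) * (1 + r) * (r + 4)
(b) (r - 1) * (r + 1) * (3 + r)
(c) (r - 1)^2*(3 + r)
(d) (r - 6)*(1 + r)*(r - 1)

We need to factor r * (-1) + r^3 - 3 + 3 * r^2.
The factored form is (r - 1) * (r + 1) * (3 + r).
b) (r - 1) * (r + 1) * (3 + r)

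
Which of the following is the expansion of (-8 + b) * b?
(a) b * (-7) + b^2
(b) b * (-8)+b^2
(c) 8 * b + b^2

Expanding (-8 + b) * b:
= b * (-8)+b^2
b) b * (-8)+b^2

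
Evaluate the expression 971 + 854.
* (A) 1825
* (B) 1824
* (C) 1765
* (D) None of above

971 + 854 = 1825
A) 1825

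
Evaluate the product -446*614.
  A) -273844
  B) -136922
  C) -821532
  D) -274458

-446 * 614 = -273844
A) -273844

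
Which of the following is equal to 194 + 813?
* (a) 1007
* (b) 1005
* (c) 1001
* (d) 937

194 + 813 = 1007
a) 1007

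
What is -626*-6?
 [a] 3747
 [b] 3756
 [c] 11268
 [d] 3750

-626 * -6 = 3756
b) 3756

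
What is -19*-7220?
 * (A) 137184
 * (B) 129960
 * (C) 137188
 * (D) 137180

-19 * -7220 = 137180
D) 137180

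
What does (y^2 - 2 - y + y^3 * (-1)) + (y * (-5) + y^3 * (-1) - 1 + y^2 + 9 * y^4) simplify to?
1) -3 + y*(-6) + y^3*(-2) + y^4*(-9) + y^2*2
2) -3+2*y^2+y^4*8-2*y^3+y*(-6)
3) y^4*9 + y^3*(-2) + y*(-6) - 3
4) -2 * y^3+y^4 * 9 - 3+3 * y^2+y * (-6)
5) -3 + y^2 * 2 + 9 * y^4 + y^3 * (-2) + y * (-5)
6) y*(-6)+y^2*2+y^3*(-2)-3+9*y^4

Adding the polynomials and combining like terms:
(y^2 - 2 - y + y^3*(-1)) + (y*(-5) + y^3*(-1) - 1 + y^2 + 9*y^4)
= y*(-6)+y^2*2+y^3*(-2)-3+9*y^4
6) y*(-6)+y^2*2+y^3*(-2)-3+9*y^4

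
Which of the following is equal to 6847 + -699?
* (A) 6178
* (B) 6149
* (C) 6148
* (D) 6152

6847 + -699 = 6148
C) 6148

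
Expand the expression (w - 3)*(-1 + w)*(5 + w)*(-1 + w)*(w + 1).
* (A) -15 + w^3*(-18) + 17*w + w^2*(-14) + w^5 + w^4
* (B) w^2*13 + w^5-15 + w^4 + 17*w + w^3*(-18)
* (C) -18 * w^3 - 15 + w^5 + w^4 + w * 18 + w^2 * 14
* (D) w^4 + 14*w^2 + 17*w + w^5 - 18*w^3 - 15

Expanding (w - 3)*(-1 + w)*(5 + w)*(-1 + w)*(w + 1):
= w^4 + 14*w^2 + 17*w + w^5 - 18*w^3 - 15
D) w^4 + 14*w^2 + 17*w + w^5 - 18*w^3 - 15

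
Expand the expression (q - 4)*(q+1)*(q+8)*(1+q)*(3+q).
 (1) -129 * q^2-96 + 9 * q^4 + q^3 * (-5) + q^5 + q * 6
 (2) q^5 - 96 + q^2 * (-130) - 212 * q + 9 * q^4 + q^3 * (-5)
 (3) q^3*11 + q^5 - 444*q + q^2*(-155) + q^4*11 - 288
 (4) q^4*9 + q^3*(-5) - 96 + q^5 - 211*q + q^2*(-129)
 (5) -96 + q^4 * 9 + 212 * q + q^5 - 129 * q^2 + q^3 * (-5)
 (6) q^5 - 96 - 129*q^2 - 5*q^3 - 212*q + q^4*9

Expanding (q - 4)*(q+1)*(q+8)*(1+q)*(3+q):
= q^5 - 96 - 129*q^2 - 5*q^3 - 212*q + q^4*9
6) q^5 - 96 - 129*q^2 - 5*q^3 - 212*q + q^4*9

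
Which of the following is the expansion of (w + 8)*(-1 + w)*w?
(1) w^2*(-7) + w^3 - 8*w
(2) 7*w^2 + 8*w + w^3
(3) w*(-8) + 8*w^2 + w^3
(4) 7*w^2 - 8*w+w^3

Expanding (w + 8)*(-1 + w)*w:
= 7*w^2 - 8*w+w^3
4) 7*w^2 - 8*w+w^3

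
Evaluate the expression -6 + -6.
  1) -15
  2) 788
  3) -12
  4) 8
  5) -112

-6 + -6 = -12
3) -12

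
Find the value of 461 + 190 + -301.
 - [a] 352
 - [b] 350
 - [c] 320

First: 461 + 190 = 651
Then: 651 + -301 = 350
b) 350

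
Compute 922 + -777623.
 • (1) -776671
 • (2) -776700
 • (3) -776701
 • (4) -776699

922 + -777623 = -776701
3) -776701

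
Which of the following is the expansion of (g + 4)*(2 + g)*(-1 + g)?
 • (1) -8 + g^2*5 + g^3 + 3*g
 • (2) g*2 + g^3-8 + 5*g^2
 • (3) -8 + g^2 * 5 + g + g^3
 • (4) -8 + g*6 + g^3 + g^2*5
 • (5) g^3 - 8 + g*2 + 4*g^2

Expanding (g + 4)*(2 + g)*(-1 + g):
= g*2 + g^3-8 + 5*g^2
2) g*2 + g^3-8 + 5*g^2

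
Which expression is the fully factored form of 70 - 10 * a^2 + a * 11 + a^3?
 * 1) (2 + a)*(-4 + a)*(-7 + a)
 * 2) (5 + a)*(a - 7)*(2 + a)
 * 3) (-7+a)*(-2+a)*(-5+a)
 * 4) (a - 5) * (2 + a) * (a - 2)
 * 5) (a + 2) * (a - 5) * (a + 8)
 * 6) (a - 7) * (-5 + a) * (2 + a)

We need to factor 70 - 10 * a^2 + a * 11 + a^3.
The factored form is (a - 7) * (-5 + a) * (2 + a).
6) (a - 7) * (-5 + a) * (2 + a)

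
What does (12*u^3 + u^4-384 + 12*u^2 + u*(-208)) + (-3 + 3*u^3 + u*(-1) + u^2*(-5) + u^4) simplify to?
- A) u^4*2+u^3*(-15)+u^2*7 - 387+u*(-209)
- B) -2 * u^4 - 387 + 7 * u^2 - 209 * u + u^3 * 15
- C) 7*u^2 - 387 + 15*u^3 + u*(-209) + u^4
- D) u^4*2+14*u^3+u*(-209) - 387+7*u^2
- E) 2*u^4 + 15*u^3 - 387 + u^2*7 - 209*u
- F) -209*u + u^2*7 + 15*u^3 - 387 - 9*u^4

Adding the polynomials and combining like terms:
(12*u^3 + u^4 - 384 + 12*u^2 + u*(-208)) + (-3 + 3*u^3 + u*(-1) + u^2*(-5) + u^4)
= 2*u^4 + 15*u^3 - 387 + u^2*7 - 209*u
E) 2*u^4 + 15*u^3 - 387 + u^2*7 - 209*u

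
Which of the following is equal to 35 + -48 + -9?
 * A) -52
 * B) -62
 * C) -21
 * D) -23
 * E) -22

First: 35 + -48 = -13
Then: -13 + -9 = -22
E) -22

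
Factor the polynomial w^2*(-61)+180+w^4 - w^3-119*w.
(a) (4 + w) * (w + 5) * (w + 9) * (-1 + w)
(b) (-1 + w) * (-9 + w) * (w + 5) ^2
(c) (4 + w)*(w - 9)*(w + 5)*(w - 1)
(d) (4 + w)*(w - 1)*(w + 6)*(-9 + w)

We need to factor w^2*(-61)+180+w^4 - w^3-119*w.
The factored form is (4 + w)*(w - 9)*(w + 5)*(w - 1).
c) (4 + w)*(w - 9)*(w + 5)*(w - 1)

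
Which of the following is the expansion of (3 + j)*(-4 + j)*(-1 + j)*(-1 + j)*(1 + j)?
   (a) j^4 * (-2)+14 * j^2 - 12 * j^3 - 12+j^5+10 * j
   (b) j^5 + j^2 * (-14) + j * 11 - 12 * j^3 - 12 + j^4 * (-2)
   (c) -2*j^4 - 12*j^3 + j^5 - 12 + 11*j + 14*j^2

Expanding (3 + j)*(-4 + j)*(-1 + j)*(-1 + j)*(1 + j):
= -2*j^4 - 12*j^3 + j^5 - 12 + 11*j + 14*j^2
c) -2*j^4 - 12*j^3 + j^5 - 12 + 11*j + 14*j^2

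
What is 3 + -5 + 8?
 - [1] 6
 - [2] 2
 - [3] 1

First: 3 + -5 = -2
Then: -2 + 8 = 6
1) 6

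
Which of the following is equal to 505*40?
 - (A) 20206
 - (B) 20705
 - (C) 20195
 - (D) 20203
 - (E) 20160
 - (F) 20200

505 * 40 = 20200
F) 20200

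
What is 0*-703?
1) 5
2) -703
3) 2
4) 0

0 * -703 = 0
4) 0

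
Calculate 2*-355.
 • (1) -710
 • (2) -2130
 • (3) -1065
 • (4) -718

2 * -355 = -710
1) -710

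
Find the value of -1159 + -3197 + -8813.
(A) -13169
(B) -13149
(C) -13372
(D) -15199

First: -1159 + -3197 = -4356
Then: -4356 + -8813 = -13169
A) -13169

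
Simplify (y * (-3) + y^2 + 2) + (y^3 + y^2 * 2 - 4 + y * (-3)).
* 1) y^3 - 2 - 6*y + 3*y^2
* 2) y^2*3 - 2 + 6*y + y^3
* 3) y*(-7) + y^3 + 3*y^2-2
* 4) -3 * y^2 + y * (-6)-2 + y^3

Adding the polynomials and combining like terms:
(y*(-3) + y^2 + 2) + (y^3 + y^2*2 - 4 + y*(-3))
= y^3 - 2 - 6*y + 3*y^2
1) y^3 - 2 - 6*y + 3*y^2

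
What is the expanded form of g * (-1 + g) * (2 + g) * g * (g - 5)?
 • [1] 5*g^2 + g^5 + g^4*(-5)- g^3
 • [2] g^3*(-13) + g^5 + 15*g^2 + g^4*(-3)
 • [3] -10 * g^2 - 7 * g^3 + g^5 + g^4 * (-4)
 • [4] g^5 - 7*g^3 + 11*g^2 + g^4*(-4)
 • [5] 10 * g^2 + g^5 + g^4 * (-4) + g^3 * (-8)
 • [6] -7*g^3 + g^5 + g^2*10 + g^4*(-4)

Expanding g * (-1 + g) * (2 + g) * g * (g - 5):
= -7*g^3 + g^5 + g^2*10 + g^4*(-4)
6) -7*g^3 + g^5 + g^2*10 + g^4*(-4)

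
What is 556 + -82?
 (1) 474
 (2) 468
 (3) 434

556 + -82 = 474
1) 474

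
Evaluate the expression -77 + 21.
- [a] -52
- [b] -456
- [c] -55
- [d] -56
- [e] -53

-77 + 21 = -56
d) -56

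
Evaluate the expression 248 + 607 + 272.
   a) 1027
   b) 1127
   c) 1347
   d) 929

First: 248 + 607 = 855
Then: 855 + 272 = 1127
b) 1127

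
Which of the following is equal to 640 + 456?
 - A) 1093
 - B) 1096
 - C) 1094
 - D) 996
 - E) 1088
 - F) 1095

640 + 456 = 1096
B) 1096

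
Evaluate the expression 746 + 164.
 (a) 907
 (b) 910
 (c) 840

746 + 164 = 910
b) 910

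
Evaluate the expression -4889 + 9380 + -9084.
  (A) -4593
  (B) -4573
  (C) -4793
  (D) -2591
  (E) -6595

First: -4889 + 9380 = 4491
Then: 4491 + -9084 = -4593
A) -4593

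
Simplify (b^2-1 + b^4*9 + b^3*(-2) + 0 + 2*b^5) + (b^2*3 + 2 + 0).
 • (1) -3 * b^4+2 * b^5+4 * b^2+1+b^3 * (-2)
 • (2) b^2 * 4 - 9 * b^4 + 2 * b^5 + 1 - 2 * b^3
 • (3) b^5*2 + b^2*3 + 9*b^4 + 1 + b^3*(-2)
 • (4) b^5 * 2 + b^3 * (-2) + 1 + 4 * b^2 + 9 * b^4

Adding the polynomials and combining like terms:
(b^2 - 1 + b^4*9 + b^3*(-2) + 0 + 2*b^5) + (b^2*3 + 2 + 0)
= b^5 * 2 + b^3 * (-2) + 1 + 4 * b^2 + 9 * b^4
4) b^5 * 2 + b^3 * (-2) + 1 + 4 * b^2 + 9 * b^4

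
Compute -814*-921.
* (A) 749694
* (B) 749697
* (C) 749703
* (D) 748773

-814 * -921 = 749694
A) 749694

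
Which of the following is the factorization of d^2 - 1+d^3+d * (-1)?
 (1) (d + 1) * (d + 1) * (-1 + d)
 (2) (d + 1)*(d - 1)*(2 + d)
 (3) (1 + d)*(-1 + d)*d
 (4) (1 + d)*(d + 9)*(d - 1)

We need to factor d^2 - 1+d^3+d * (-1).
The factored form is (d + 1) * (d + 1) * (-1 + d).
1) (d + 1) * (d + 1) * (-1 + d)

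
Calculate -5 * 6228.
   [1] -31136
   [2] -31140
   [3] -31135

-5 * 6228 = -31140
2) -31140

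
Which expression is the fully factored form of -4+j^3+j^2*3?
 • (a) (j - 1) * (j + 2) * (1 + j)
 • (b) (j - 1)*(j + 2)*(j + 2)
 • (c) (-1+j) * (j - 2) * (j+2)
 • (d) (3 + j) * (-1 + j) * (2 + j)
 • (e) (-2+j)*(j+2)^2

We need to factor -4+j^3+j^2*3.
The factored form is (j - 1)*(j + 2)*(j + 2).
b) (j - 1)*(j + 2)*(j + 2)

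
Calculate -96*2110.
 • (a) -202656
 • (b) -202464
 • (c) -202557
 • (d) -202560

-96 * 2110 = -202560
d) -202560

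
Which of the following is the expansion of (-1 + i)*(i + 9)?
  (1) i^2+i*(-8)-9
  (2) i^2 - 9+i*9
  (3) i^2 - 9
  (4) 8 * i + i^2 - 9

Expanding (-1 + i)*(i + 9):
= 8 * i + i^2 - 9
4) 8 * i + i^2 - 9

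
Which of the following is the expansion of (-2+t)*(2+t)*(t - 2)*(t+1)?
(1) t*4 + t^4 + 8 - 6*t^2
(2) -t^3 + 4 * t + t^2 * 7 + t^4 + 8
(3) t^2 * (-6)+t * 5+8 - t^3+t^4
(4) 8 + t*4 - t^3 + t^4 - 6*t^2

Expanding (-2+t)*(2+t)*(t - 2)*(t+1):
= 8 + t*4 - t^3 + t^4 - 6*t^2
4) 8 + t*4 - t^3 + t^4 - 6*t^2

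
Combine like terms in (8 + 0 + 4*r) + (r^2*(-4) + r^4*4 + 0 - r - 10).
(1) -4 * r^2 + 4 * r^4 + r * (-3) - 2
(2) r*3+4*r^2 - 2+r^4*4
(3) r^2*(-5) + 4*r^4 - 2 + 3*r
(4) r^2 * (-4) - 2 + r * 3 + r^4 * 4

Adding the polynomials and combining like terms:
(8 + 0 + 4*r) + (r^2*(-4) + r^4*4 + 0 - r - 10)
= r^2 * (-4) - 2 + r * 3 + r^4 * 4
4) r^2 * (-4) - 2 + r * 3 + r^4 * 4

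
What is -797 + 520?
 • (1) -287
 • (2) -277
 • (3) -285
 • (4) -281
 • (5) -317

-797 + 520 = -277
2) -277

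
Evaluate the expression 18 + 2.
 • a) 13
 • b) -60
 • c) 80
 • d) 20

18 + 2 = 20
d) 20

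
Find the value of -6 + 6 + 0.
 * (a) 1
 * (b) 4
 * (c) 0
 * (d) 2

First: -6 + 6 = 0
Then: 0 + 0 = 0
c) 0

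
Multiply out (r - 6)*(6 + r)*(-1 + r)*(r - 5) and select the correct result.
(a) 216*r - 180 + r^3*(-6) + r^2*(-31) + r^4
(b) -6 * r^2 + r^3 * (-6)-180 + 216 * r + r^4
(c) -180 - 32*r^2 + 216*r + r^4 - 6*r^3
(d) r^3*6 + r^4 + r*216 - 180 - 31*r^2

Expanding (r - 6)*(6 + r)*(-1 + r)*(r - 5):
= 216*r - 180 + r^3*(-6) + r^2*(-31) + r^4
a) 216*r - 180 + r^3*(-6) + r^2*(-31) + r^4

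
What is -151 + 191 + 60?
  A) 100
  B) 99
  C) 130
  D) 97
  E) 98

First: -151 + 191 = 40
Then: 40 + 60 = 100
A) 100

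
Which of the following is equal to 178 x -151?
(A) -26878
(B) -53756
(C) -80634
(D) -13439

178 * -151 = -26878
A) -26878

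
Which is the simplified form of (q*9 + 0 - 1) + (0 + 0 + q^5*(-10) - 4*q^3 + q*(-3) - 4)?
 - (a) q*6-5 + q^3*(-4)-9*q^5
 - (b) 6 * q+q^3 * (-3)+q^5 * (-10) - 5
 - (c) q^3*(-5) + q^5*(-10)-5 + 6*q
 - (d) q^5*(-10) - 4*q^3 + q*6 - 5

Adding the polynomials and combining like terms:
(q*9 + 0 - 1) + (0 + 0 + q^5*(-10) - 4*q^3 + q*(-3) - 4)
= q^5*(-10) - 4*q^3 + q*6 - 5
d) q^5*(-10) - 4*q^3 + q*6 - 5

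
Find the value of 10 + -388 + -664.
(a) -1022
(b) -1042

First: 10 + -388 = -378
Then: -378 + -664 = -1042
b) -1042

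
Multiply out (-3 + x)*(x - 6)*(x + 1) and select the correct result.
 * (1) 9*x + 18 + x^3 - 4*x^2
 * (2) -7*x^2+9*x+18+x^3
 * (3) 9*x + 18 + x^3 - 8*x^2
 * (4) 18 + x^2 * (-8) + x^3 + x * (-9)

Expanding (-3 + x)*(x - 6)*(x + 1):
= 9*x + 18 + x^3 - 8*x^2
3) 9*x + 18 + x^3 - 8*x^2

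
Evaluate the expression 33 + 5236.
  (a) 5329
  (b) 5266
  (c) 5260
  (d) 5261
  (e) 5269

33 + 5236 = 5269
e) 5269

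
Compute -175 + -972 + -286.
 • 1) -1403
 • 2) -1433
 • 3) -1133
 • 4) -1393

First: -175 + -972 = -1147
Then: -1147 + -286 = -1433
2) -1433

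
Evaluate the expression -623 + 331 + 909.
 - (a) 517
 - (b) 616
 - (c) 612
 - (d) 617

First: -623 + 331 = -292
Then: -292 + 909 = 617
d) 617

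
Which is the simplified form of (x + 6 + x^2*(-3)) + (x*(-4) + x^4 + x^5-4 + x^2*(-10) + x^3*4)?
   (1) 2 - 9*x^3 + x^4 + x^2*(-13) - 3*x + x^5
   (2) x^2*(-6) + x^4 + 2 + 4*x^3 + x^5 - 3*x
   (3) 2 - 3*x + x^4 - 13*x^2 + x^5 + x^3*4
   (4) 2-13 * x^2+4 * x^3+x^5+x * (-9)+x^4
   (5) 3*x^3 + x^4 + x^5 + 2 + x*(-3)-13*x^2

Adding the polynomials and combining like terms:
(x + 6 + x^2*(-3)) + (x*(-4) + x^4 + x^5 - 4 + x^2*(-10) + x^3*4)
= 2 - 3*x + x^4 - 13*x^2 + x^5 + x^3*4
3) 2 - 3*x + x^4 - 13*x^2 + x^5 + x^3*4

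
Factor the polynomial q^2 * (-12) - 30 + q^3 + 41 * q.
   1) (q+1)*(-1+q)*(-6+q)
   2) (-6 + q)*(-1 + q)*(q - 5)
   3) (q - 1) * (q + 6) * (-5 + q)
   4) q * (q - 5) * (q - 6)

We need to factor q^2 * (-12) - 30 + q^3 + 41 * q.
The factored form is (-6 + q)*(-1 + q)*(q - 5).
2) (-6 + q)*(-1 + q)*(q - 5)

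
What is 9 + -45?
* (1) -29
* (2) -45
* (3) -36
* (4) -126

9 + -45 = -36
3) -36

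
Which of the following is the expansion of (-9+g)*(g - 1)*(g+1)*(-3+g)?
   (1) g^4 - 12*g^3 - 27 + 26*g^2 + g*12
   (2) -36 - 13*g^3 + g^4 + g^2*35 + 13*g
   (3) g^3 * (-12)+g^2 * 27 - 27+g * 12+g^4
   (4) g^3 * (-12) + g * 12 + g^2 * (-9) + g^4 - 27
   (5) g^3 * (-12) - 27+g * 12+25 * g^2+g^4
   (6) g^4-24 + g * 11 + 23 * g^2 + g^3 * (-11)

Expanding (-9+g)*(g - 1)*(g+1)*(-3+g):
= g^4 - 12*g^3 - 27 + 26*g^2 + g*12
1) g^4 - 12*g^3 - 27 + 26*g^2 + g*12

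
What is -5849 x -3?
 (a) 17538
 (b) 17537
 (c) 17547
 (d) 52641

-5849 * -3 = 17547
c) 17547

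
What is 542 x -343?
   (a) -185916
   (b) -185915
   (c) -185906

542 * -343 = -185906
c) -185906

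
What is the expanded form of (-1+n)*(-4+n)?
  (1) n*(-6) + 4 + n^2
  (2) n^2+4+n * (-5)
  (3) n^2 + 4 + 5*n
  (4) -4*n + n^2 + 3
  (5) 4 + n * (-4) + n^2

Expanding (-1+n)*(-4+n):
= n^2+4+n * (-5)
2) n^2+4+n * (-5)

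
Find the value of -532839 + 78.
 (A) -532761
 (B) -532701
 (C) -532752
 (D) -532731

-532839 + 78 = -532761
A) -532761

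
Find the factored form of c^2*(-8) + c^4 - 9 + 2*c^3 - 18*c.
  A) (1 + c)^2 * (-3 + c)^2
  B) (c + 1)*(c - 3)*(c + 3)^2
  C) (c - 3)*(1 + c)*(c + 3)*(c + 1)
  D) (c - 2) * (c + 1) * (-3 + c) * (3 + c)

We need to factor c^2*(-8) + c^4 - 9 + 2*c^3 - 18*c.
The factored form is (c - 3)*(1 + c)*(c + 3)*(c + 1).
C) (c - 3)*(1 + c)*(c + 3)*(c + 1)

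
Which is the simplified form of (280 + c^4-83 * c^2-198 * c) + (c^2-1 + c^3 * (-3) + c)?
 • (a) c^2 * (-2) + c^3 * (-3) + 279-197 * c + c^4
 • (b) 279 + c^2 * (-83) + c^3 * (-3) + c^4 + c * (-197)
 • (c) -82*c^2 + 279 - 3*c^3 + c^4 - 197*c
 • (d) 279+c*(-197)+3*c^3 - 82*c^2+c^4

Adding the polynomials and combining like terms:
(280 + c^4 - 83*c^2 - 198*c) + (c^2 - 1 + c^3*(-3) + c)
= -82*c^2 + 279 - 3*c^3 + c^4 - 197*c
c) -82*c^2 + 279 - 3*c^3 + c^4 - 197*c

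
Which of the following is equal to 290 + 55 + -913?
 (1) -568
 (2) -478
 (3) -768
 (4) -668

First: 290 + 55 = 345
Then: 345 + -913 = -568
1) -568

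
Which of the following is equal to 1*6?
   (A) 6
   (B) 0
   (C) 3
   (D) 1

1 * 6 = 6
A) 6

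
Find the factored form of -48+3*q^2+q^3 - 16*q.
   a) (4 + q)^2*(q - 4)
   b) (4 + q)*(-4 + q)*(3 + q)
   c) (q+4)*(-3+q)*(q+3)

We need to factor -48+3*q^2+q^3 - 16*q.
The factored form is (4 + q)*(-4 + q)*(3 + q).
b) (4 + q)*(-4 + q)*(3 + q)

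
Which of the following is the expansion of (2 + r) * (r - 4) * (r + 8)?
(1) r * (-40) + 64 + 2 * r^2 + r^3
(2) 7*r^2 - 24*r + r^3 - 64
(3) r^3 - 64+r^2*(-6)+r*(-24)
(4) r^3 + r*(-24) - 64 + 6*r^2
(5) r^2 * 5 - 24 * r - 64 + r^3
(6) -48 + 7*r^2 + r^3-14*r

Expanding (2 + r) * (r - 4) * (r + 8):
= r^3 + r*(-24) - 64 + 6*r^2
4) r^3 + r*(-24) - 64 + 6*r^2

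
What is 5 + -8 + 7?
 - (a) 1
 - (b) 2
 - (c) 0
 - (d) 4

First: 5 + -8 = -3
Then: -3 + 7 = 4
d) 4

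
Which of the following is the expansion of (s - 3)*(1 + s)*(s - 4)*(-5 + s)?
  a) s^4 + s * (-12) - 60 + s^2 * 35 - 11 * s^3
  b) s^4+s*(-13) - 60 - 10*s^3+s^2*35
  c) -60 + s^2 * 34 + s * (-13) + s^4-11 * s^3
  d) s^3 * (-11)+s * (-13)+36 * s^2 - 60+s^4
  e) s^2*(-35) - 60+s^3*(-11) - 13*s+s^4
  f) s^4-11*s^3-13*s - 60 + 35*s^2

Expanding (s - 3)*(1 + s)*(s - 4)*(-5 + s):
= s^4-11*s^3-13*s - 60 + 35*s^2
f) s^4-11*s^3-13*s - 60 + 35*s^2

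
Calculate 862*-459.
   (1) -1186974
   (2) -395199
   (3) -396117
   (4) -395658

862 * -459 = -395658
4) -395658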